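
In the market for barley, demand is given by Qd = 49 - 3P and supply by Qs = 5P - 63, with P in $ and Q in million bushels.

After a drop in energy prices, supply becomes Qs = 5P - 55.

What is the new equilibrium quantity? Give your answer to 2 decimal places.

10.00

Initially, 49 - 3P = 5P - 63, so 112 = 8P and P = 14, Q = 7.
With the change applied: demand Qd = 49 - 3P, supply Qs = 5P - 55.
New equilibrium: 49 - 3P = 5P - 55 ⇒ 104 = 8P ⇒ P = 13, Q = 10.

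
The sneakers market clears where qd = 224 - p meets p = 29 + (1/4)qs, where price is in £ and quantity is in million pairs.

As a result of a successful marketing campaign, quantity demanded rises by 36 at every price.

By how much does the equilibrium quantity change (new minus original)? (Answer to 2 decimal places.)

Original equilibrium: 224 - p = 4p - 116 gives 340 = 5p, so p = 68 and q = 156.
With the change applied: demand qd = 260 - p, supply qs = 4p - 116.
Setting them equal: 260 - p = 4p - 116 → 376 = 5p, so p = 75.2 and q = 184.8.
Δq = 184.8 − 156 = +28.80.

+28.80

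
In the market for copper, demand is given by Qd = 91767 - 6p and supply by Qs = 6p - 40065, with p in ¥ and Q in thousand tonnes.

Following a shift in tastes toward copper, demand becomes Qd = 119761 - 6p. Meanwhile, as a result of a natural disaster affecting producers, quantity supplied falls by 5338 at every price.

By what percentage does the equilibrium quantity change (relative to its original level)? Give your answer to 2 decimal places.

+43.82

Original equilibrium: 91767 - 6p = 6p - 40065 gives 131832 = 12p, so p = 10986 and Q = 25851.
The new curves are Qd = 119761 - 6p (demand) and Qs = 6p - 45403 (supply).
Setting them equal: 119761 - 6p = 6p - 45403 → 165164 = 12p, so p = 41291/3 ≈ 13763.6667 and Q = 37179.
%ΔQ = (37179 − 25851) / 25851 × 100 = +43.82%.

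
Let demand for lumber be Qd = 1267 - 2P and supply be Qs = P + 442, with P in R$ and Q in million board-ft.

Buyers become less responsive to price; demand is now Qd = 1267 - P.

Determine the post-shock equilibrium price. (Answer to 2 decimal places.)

412.50

Original equilibrium: 1267 - 2P = P + 442 gives 825 = 3P, so P = 275 and Q = 717.
After the shift, demand is Qd = 1267 - P and supply is Qs = P + 442.
Setting them equal: 1267 - P = P + 442 → 825 = 2P, so P = 412.5 and Q = 854.5.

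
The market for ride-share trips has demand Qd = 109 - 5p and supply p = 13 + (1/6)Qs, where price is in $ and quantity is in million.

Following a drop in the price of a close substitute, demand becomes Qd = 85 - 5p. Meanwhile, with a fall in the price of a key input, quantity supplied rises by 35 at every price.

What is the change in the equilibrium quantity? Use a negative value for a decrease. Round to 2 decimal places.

+2.82

Initially, 109 - 5p = 6p - 78, so 187 = 11p and p = 17, Q = 24.
The new curves are Qd = 85 - 5p (demand) and Qs = 6p - 43 (supply).
Clearing the new market: 85 - 5p = 6p - 43, so p = 128/11 ≈ 11.6364 and Q = 295/11 ≈ 26.8182.
ΔQ = 26.8182 − 24 = +2.82.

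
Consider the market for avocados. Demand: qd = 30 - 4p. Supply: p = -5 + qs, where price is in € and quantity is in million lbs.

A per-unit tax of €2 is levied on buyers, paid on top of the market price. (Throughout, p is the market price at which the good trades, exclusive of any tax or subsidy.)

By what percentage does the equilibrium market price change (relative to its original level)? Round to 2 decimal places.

-32.00

Solve the original market: 30 - 4p = p + 5, hence p = 5 and q = 10.
Since buyers pay the price plus the tax, the effective demand curve becomes qd = 22 - 4p.
New equilibrium: 22 - 4p = p + 5 ⇒ 17 = 5p ⇒ p = 3.4, q = 8.4.
%Δp = (3.4 − 5) / 5 × 100 = -32.00%.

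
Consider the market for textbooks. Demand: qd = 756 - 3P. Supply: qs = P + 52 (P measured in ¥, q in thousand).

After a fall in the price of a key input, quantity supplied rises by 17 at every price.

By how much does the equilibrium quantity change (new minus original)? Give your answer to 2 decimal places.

Before the shock: 756 - 3P = P + 52 ⇒ 704 = 4P ⇒ P = 176, q = 228.
The shock moves the curves to qd = 756 - 3P and qs = P + 69.
New equilibrium: 756 - 3P = P + 69 ⇒ 687 = 4P ⇒ P = 171.75, q = 240.75.
Δq = 240.75 − 228 = +12.75.

+12.75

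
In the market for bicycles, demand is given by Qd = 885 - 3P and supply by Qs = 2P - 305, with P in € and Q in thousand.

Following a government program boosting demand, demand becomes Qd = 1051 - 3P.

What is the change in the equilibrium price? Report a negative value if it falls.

Solve the original market: 885 - 3P = 2P - 305, hence P = 238 and Q = 171.
After the shift, demand is Qd = 1051 - 3P and supply is Qs = 2P - 305.
New equilibrium: 1051 - 3P = 2P - 305 ⇒ 1356 = 5P ⇒ P = 271.2, Q = 237.4.
ΔP = 271.2 − 238 = +33.2.

+33.2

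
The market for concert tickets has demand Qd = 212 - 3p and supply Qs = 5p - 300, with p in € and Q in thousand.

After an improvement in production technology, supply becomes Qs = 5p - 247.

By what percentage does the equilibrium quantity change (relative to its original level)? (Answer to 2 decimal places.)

+99.38

Initially, 212 - 3p = 5p - 300, so 512 = 8p and p = 64, Q = 20.
The new curves are Qd = 212 - 3p (demand) and Qs = 5p - 247 (supply).
Clearing the new market: 212 - 3p = 5p - 247, so p = 57.375 and Q = 39.875.
%ΔQ = (39.875 − 20) / 20 × 100 = +99.38%.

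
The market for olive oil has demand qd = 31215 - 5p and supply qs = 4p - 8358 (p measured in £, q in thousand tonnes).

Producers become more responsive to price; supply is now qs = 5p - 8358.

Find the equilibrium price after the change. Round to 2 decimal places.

Initially, 31215 - 5p = 4p - 8358, so 39573 = 9p and p = 4397, q = 9230.
After the shift, demand is qd = 31215 - 5p and supply is qs = 5p - 8358.
Equate the new curves: 31215 - 5p = 5p - 8358, giving 39573 = 10p, p = 3957.3, q = 11428.5.

3957.30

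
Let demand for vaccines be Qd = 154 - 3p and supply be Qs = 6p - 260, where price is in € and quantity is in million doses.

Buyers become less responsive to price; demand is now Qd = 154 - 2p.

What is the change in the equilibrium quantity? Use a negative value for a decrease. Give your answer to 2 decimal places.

Initially, 154 - 3p = 6p - 260, so 414 = 9p and p = 46, Q = 16.
With the change applied: demand Qd = 154 - 2p, supply Qs = 6p - 260.
New equilibrium: 154 - 2p = 6p - 260 ⇒ 414 = 8p ⇒ p = 51.75, Q = 50.5.
ΔQ = 50.5 − 16 = +34.50.

+34.50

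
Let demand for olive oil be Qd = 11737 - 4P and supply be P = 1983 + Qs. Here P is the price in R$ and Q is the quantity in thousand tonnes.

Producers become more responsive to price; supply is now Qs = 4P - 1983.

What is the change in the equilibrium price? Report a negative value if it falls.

-1029

Before the shock: 11737 - 4P = P - 1983 ⇒ 13720 = 5P ⇒ P = 2744, Q = 761.
With the change applied: demand Qd = 11737 - 4P, supply Qs = 4P - 1983.
New equilibrium: 11737 - 4P = 4P - 1983 ⇒ 13720 = 8P ⇒ P = 1715, Q = 4877.
ΔP = 1715 − 2744 = -1029.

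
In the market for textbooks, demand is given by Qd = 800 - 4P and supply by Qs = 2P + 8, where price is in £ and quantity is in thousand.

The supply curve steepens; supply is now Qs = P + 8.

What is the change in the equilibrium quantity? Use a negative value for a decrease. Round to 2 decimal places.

Original equilibrium: 800 - 4P = 2P + 8 gives 792 = 6P, so P = 132 and Q = 272.
After the shift, demand is Qd = 800 - 4P and supply is Qs = P + 8.
New equilibrium: 800 - 4P = P + 8 ⇒ 792 = 5P ⇒ P = 158.4, Q = 166.4.
ΔQ = 166.4 − 272 = -105.60.

-105.60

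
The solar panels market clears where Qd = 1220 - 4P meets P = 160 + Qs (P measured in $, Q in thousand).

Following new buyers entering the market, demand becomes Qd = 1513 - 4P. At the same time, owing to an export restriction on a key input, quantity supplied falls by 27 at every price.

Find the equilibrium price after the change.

Before the shock: 1220 - 4P = P - 160 ⇒ 1380 = 5P ⇒ P = 276, Q = 116.
The shock moves the curves to Qd = 1513 - 4P and Qs = P - 187.
Equate the new curves: 1513 - 4P = P - 187, giving 1700 = 5P, P = 340, Q = 153.

340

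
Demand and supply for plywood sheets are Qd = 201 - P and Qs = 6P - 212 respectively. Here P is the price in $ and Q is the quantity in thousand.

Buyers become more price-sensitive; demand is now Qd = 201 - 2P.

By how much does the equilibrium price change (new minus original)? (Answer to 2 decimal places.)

-7.38

Original equilibrium: 201 - P = 6P - 212 gives 413 = 7P, so P = 59 and Q = 142.
The new curves are Qd = 201 - 2P (demand) and Qs = 6P - 212 (supply).
Setting them equal: 201 - 2P = 6P - 212 → 413 = 8P, so P = 51.625 and Q = 97.75.
ΔP = 51.625 − 59 = -7.38.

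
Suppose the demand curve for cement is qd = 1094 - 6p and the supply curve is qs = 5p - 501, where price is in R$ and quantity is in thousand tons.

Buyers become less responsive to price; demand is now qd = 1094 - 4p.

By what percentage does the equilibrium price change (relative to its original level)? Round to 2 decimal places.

Original equilibrium: 1094 - 6p = 5p - 501 gives 1595 = 11p, so p = 145 and q = 224.
With the change applied: demand qd = 1094 - 4p, supply qs = 5p - 501.
Clearing the new market: 1094 - 4p = 5p - 501, so p = 1595/9 ≈ 177.2222 and q = 3466/9 ≈ 385.1111.
%Δp = (177.2222 − 145) / 145 × 100 = +22.22%.

+22.22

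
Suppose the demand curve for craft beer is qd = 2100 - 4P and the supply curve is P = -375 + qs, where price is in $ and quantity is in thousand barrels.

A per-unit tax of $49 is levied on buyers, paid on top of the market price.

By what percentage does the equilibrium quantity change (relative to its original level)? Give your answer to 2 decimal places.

Before the shock: 2100 - 4P = P + 375 ⇒ 1725 = 5P ⇒ P = 345, q = 720.
Since buyers pay the price plus the tax, the effective demand curve becomes qd = 1904 - 4P.
Equate the new curves: 1904 - 4P = P + 375, giving 1529 = 5P, P = 305.8, q = 680.8.
%Δq = (680.8 − 720) / 720 × 100 = -5.44%.

-5.44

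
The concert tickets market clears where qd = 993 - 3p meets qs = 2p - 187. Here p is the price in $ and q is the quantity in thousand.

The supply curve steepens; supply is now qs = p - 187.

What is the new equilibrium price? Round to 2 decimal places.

Original equilibrium: 993 - 3p = 2p - 187 gives 1180 = 5p, so p = 236 and q = 285.
After the shift, demand is qd = 993 - 3p and supply is qs = p - 187.
Clearing the new market: 993 - 3p = p - 187, so p = 295 and q = 108.

295.00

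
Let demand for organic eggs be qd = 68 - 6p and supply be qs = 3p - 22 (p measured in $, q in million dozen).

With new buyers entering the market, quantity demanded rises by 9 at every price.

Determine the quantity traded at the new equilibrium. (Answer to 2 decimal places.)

11.00

Initially, 68 - 6p = 3p - 22, so 90 = 9p and p = 10, q = 8.
The new curves are qd = 77 - 6p (demand) and qs = 3p - 22 (supply).
Equate the new curves: 77 - 6p = 3p - 22, giving 99 = 9p, p = 11, q = 11.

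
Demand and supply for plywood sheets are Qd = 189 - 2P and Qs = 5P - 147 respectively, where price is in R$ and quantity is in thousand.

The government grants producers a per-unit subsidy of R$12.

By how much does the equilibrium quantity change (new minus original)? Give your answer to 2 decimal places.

+17.14

Original equilibrium: 189 - 2P = 5P - 147 gives 336 = 7P, so P = 48 and Q = 93.
Since sellers receive the price plus the subsidy, the effective supply curve becomes Qs = 5P - 87.
Setting them equal: 189 - 2P = 5P - 87 → 276 = 7P, so P = 276/7 ≈ 39.4286 and Q = 771/7 ≈ 110.1429.
ΔQ = 110.1429 − 93 = +17.14.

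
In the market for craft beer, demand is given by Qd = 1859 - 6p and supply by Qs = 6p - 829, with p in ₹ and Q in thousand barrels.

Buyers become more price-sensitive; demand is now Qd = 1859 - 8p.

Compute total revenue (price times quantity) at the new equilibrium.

Original equilibrium: 1859 - 6p = 6p - 829 gives 2688 = 12p, so p = 224 and Q = 515.
With the change applied: demand Qd = 1859 - 8p, supply Qs = 6p - 829.
New equilibrium: 1859 - 8p = 6p - 829 ⇒ 2688 = 14p ⇒ p = 192, Q = 323.
New expenditure = 192 × 323 = 62016.

62016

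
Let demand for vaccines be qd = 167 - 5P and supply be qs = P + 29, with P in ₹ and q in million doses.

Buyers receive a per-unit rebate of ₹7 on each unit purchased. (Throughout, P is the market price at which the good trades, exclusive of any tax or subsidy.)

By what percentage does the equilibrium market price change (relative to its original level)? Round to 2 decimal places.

+25.36

Initially, 167 - 5P = P + 29, so 138 = 6P and P = 23, q = 52.
Since buyers' out-of-pocket price is the market price minus the rebate, the effective demand curve becomes qd = 202 - 5P.
Clearing the new market: 202 - 5P = P + 29, so P = 173/6 ≈ 28.8333 and q = 347/6 ≈ 57.8333.
%ΔP = (28.8333 − 23) / 23 × 100 = +25.36%.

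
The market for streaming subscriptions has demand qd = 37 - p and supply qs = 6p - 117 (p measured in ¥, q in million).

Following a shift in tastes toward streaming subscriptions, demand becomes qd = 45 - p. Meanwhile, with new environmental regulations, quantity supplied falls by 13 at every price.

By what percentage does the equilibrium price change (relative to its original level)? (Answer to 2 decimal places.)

Initially, 37 - p = 6p - 117, so 154 = 7p and p = 22, q = 15.
With the change applied: demand qd = 45 - p, supply qs = 6p - 130.
New equilibrium: 45 - p = 6p - 130 ⇒ 175 = 7p ⇒ p = 25, q = 20.
%Δp = (25 − 22) / 22 × 100 = +13.64%.

+13.64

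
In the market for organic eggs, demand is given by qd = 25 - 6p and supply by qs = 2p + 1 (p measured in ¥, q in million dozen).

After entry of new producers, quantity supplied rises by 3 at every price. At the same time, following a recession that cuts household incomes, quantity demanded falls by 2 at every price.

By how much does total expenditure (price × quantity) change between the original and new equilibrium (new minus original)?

Original equilibrium: 25 - 6p = 2p + 1 gives 24 = 8p, so p = 3 and q = 7.
With the change applied: demand qd = 23 - 6p, supply qs = 2p + 4.
Equate the new curves: 23 - 6p = 2p + 4, giving 19 = 8p, p = 2.375, q = 8.75.
Expenditure moves from 3×7 = 21 to 2.375×8.75 = 20.78125; change = -0.21875.

-0.21875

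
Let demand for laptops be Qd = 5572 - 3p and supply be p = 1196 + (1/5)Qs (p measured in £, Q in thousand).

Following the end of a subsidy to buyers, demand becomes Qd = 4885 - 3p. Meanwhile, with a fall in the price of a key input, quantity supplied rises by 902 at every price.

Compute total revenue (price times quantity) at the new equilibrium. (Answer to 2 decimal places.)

1430780.20

Solve the original market: 5572 - 3p = 5p - 5980, hence p = 1444 and Q = 1240.
The new curves are Qd = 4885 - 3p (demand) and Qs = 5p - 5078 (supply).
Setting them equal: 4885 - 3p = 5p - 5078 → 9963 = 8p, so p = 1245.375 and Q = 1148.875.
New expenditure = 1245.375 × 1148.875 = 1430780.20.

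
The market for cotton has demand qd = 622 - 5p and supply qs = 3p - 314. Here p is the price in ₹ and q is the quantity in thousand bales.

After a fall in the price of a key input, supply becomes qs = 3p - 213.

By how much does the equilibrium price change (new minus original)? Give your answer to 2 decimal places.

Original equilibrium: 622 - 5p = 3p - 314 gives 936 = 8p, so p = 117 and q = 37.
The shock moves the curves to qd = 622 - 5p and qs = 3p - 213.
New equilibrium: 622 - 5p = 3p - 213 ⇒ 835 = 8p ⇒ p = 104.375, q = 100.125.
Δp = 104.375 − 117 = -12.63.

-12.63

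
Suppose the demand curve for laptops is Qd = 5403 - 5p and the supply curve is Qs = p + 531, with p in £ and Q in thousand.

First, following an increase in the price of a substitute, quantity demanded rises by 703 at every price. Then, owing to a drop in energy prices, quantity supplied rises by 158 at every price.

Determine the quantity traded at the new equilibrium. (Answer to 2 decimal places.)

Original equilibrium: 5403 - 5p = p + 531 gives 4872 = 6p, so p = 812 and Q = 1343.
The new curves are Qd = 6106 - 5p (demand) and Qs = p + 689 (supply).
New equilibrium: 6106 - 5p = p + 689 ⇒ 5417 = 6p ⇒ p = 5417/6 ≈ 902.8333, Q = 9551/6 ≈ 1591.8333.

1591.83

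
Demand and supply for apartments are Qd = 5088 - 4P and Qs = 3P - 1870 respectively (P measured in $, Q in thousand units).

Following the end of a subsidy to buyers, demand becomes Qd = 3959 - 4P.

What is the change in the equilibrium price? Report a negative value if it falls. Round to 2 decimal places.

Before the shock: 5088 - 4P = 3P - 1870 ⇒ 6958 = 7P ⇒ P = 994, Q = 1112.
After the shift, demand is Qd = 3959 - 4P and supply is Qs = 3P - 1870.
Clearing the new market: 3959 - 4P = 3P - 1870, so P = 5829/7 ≈ 832.7143 and Q = 4397/7 ≈ 628.1429.
ΔP = 832.7143 − 994 = -161.29.

-161.29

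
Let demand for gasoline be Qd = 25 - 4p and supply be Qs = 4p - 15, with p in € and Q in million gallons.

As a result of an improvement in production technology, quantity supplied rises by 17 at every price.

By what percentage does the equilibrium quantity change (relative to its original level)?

Original equilibrium: 25 - 4p = 4p - 15 gives 40 = 8p, so p = 5 and Q = 5.
After the shift, demand is Qd = 25 - 4p and supply is Qs = 4p + 2.
Setting them equal: 25 - 4p = 4p + 2 → 23 = 8p, so p = 2.875 and Q = 13.5.
%ΔQ = (13.5 − 5) / 5 × 100 = +170%.

+170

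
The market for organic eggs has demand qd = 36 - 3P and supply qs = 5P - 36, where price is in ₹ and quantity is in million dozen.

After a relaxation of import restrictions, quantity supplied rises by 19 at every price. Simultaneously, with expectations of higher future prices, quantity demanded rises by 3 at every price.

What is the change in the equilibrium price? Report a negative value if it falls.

-2

Solve the original market: 36 - 3P = 5P - 36, hence P = 9 and q = 9.
With the change applied: demand qd = 39 - 3P, supply qs = 5P - 17.
Equate the new curves: 39 - 3P = 5P - 17, giving 56 = 8P, P = 7, q = 18.
ΔP = 7 − 9 = -2.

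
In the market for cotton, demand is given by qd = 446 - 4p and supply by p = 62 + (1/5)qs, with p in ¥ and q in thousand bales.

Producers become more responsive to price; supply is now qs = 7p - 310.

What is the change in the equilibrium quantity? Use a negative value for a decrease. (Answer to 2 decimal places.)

Solve the original market: 446 - 4p = 5p - 310, hence p = 84 and q = 110.
After the shift, demand is qd = 446 - 4p and supply is qs = 7p - 310.
New equilibrium: 446 - 4p = 7p - 310 ⇒ 756 = 11p ⇒ p = 756/11 ≈ 68.7273, q = 1882/11 ≈ 171.0909.
Δq = 171.0909 − 110 = +61.09.

+61.09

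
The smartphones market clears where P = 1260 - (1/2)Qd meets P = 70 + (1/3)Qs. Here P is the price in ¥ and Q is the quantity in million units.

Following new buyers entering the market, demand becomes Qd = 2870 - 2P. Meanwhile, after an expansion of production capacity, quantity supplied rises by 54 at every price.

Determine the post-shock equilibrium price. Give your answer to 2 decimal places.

Original equilibrium: 2520 - 2P = 3P - 210 gives 2730 = 5P, so P = 546 and Q = 1428.
After the shift, demand is Qd = 2870 - 2P and supply is Qs = 3P - 156.
Setting them equal: 2870 - 2P = 3P - 156 → 3026 = 5P, so P = 605.2 and Q = 1659.6.

605.20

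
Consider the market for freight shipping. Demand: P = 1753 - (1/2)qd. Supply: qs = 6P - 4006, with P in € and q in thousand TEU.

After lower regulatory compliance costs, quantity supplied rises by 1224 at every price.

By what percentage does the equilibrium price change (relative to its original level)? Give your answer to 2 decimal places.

Solve the original market: 3506 - 2P = 6P - 4006, hence P = 939 and q = 1628.
The shock moves the curves to qd = 3506 - 2P and qs = 6P - 2782.
New equilibrium: 3506 - 2P = 6P - 2782 ⇒ 6288 = 8P ⇒ P = 786, q = 1934.
%ΔP = (786 − 939) / 939 × 100 = -16.29%.

-16.29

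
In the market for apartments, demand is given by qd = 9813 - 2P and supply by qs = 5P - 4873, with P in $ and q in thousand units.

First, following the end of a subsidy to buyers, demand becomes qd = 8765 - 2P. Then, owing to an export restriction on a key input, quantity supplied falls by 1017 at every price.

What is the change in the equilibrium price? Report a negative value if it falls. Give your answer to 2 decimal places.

-4.43

Before the shock: 9813 - 2P = 5P - 4873 ⇒ 14686 = 7P ⇒ P = 2098, q = 5617.
The new curves are qd = 8765 - 2P (demand) and qs = 5P - 5890 (supply).
Clearing the new market: 8765 - 2P = 5P - 5890, so P = 14655/7 ≈ 2093.5714 and q = 32045/7 ≈ 4577.8571.
ΔP = 2093.5714 − 2098 = -4.43.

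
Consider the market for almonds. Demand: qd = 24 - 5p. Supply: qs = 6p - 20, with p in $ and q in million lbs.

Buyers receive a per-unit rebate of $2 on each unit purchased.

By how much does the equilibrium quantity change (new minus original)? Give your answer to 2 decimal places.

Solve the original market: 24 - 5p = 6p - 20, hence p = 4 and q = 4.
Since buyers' out-of-pocket price is the market price minus the rebate, the effective demand curve becomes qd = 34 - 5p.
New equilibrium: 34 - 5p = 6p - 20 ⇒ 54 = 11p ⇒ p = 54/11 ≈ 4.9091, q = 104/11 ≈ 9.4545.
Δq = 9.4545 − 4 = +5.45.

+5.45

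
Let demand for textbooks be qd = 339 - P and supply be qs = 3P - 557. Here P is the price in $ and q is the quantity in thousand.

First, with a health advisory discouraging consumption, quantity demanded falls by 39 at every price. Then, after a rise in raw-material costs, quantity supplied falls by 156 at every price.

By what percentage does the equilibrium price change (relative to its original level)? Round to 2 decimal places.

Original equilibrium: 339 - P = 3P - 557 gives 896 = 4P, so P = 224 and q = 115.
The shock moves the curves to qd = 300 - P and qs = 3P - 713.
Setting them equal: 300 - P = 3P - 713 → 1013 = 4P, so P = 253.25 and q = 46.75.
%ΔP = (253.25 − 224) / 224 × 100 = +13.06%.

+13.06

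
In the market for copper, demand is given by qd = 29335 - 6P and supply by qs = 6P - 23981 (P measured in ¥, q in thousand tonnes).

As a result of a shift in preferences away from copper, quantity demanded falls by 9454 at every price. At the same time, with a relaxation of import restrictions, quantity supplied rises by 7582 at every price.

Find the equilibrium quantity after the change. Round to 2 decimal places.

1741.00

Before the shock: 29335 - 6P = 6P - 23981 ⇒ 53316 = 12P ⇒ P = 4443, q = 2677.
The shock moves the curves to qd = 19881 - 6P and qs = 6P - 16399.
Setting them equal: 19881 - 6P = 6P - 16399 → 36280 = 12P, so P = 9070/3 ≈ 3023.3333 and q = 1741.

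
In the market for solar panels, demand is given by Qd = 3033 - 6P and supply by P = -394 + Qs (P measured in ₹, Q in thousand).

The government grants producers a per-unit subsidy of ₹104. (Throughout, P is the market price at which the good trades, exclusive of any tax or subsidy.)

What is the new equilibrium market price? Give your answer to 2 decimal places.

362.14

Original equilibrium: 3033 - 6P = P + 394 gives 2639 = 7P, so P = 377 and Q = 771.
Since sellers receive the price plus the subsidy, the effective supply curve becomes Qs = P + 498.
Setting them equal: 3033 - 6P = P + 498 → 2535 = 7P, so P = 2535/7 ≈ 362.1429 and Q = 6021/7 ≈ 860.1429.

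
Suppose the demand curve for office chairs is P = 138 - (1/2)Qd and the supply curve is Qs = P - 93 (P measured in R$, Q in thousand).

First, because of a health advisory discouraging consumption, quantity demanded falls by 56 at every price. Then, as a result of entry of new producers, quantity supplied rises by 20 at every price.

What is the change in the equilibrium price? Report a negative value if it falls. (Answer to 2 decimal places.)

Original equilibrium: 276 - 2P = P - 93 gives 369 = 3P, so P = 123 and Q = 30.
The shock moves the curves to Qd = 220 - 2P and Qs = P - 73.
Clearing the new market: 220 - 2P = P - 73, so P = 293/3 ≈ 97.6667 and Q = 74/3 ≈ 24.6667.
ΔP = 97.6667 − 123 = -25.33.

-25.33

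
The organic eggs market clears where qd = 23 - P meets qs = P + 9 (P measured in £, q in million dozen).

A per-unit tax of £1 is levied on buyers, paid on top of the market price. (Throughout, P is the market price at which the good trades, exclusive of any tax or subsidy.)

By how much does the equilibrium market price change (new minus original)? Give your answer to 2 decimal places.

-0.50

Initially, 23 - P = P + 9, so 14 = 2P and P = 7, q = 16.
Since buyers pay the price plus the tax, the effective demand curve becomes qd = 22 - P.
Setting them equal: 22 - P = P + 9 → 13 = 2P, so P = 6.5 and q = 15.5.
ΔP = 6.5 − 7 = -0.50.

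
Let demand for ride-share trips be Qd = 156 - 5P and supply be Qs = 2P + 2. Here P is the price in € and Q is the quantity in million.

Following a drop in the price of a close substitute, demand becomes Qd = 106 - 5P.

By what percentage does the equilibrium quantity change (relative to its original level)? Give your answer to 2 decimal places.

Initially, 156 - 5P = 2P + 2, so 154 = 7P and P = 22, Q = 46.
After the shift, demand is Qd = 106 - 5P and supply is Qs = 2P + 2.
Clearing the new market: 106 - 5P = 2P + 2, so P = 104/7 ≈ 14.8571 and Q = 222/7 ≈ 31.7143.
%ΔQ = (31.7143 − 46) / 46 × 100 = -31.06%.

-31.06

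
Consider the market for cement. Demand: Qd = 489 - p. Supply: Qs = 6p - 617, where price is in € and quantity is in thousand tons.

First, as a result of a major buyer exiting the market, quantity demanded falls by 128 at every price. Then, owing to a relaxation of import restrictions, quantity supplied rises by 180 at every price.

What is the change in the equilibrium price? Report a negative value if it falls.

-44

Initially, 489 - p = 6p - 617, so 1106 = 7p and p = 158, Q = 331.
After the shift, demand is Qd = 361 - p and supply is Qs = 6p - 437.
Equate the new curves: 361 - p = 6p - 437, giving 798 = 7p, p = 114, Q = 247.
Δp = 114 − 158 = -44.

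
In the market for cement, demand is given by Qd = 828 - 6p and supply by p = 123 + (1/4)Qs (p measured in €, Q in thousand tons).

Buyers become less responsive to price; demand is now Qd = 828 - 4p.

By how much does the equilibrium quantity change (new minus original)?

Original equilibrium: 828 - 6p = 4p - 492 gives 1320 = 10p, so p = 132 and Q = 36.
The shock moves the curves to Qd = 828 - 4p and Qs = 4p - 492.
New equilibrium: 828 - 4p = 4p - 492 ⇒ 1320 = 8p ⇒ p = 165, Q = 168.
ΔQ = 168 − 36 = +132.

+132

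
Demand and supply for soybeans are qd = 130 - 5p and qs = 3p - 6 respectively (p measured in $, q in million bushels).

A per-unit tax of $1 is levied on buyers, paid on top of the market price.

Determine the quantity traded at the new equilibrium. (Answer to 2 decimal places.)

43.13

Initially, 130 - 5p = 3p - 6, so 136 = 8p and p = 17, q = 45.
Since buyers pay the price plus the tax, the effective demand curve becomes qd = 125 - 5p.
Clearing the new market: 125 - 5p = 3p - 6, so p = 16.375 and q = 43.125.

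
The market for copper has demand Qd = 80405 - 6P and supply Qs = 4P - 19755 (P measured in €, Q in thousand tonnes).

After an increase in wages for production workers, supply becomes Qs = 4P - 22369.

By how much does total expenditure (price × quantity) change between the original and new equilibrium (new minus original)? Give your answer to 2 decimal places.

Before the shock: 80405 - 6P = 4P - 19755 ⇒ 100160 = 10P ⇒ P = 10016, Q = 20309.
The new curves are Qd = 80405 - 6P (demand) and Qs = 4P - 22369 (supply).
Clearing the new market: 80405 - 6P = 4P - 22369, so P = 10277.4 and Q = 18740.6.
Expenditure moves from 10016×20309 = 203414944 to 10277.4×18740.6 = 192604642.44; change = -10810301.56.

-10810301.56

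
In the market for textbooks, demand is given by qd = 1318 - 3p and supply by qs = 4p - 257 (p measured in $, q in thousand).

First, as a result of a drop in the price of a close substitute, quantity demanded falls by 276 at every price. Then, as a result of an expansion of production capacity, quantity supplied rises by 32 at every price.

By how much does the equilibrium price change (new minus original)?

-44

Solve the original market: 1318 - 3p = 4p - 257, hence p = 225 and q = 643.
After the shift, demand is qd = 1042 - 3p and supply is qs = 4p - 225.
New equilibrium: 1042 - 3p = 4p - 225 ⇒ 1267 = 7p ⇒ p = 181, q = 499.
Δp = 181 − 225 = -44.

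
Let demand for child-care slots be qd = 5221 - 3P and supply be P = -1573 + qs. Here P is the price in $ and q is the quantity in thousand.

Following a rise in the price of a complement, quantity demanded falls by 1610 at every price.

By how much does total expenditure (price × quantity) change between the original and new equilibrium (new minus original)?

Initially, 5221 - 3P = P + 1573, so 3648 = 4P and P = 912, q = 2485.
The new curves are qd = 3611 - 3P (demand) and qs = P + 1573 (supply).
New equilibrium: 3611 - 3P = P + 1573 ⇒ 2038 = 4P ⇒ P = 509.5, q = 2082.5.
Expenditure moves from 912×2485 = 2266320 to 509.5×2082.5 = 1061033.75; change = -1205286.25.

-1205286.25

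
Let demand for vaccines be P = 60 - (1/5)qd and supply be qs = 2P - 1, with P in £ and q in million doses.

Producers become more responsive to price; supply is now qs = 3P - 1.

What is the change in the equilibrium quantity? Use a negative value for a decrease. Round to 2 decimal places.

Original equilibrium: 300 - 5P = 2P - 1 gives 301 = 7P, so P = 43 and q = 85.
After the shift, demand is qd = 300 - 5P and supply is qs = 3P - 1.
Setting them equal: 300 - 5P = 3P - 1 → 301 = 8P, so P = 37.625 and q = 111.875.
Δq = 111.875 − 85 = +26.88.

+26.88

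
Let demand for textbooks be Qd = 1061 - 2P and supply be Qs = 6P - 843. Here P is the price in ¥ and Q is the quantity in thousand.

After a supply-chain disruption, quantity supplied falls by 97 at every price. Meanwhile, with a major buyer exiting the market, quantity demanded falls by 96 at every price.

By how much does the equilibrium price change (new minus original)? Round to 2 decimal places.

+0.13

Before the shock: 1061 - 2P = 6P - 843 ⇒ 1904 = 8P ⇒ P = 238, Q = 585.
After the shift, demand is Qd = 965 - 2P and supply is Qs = 6P - 940.
Equate the new curves: 965 - 2P = 6P - 940, giving 1905 = 8P, P = 238.125, Q = 488.75.
ΔP = 238.125 − 238 = +0.13.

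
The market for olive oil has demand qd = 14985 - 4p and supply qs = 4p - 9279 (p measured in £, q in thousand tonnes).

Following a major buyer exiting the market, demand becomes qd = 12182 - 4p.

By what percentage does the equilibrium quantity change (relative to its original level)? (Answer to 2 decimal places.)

-49.12

Initially, 14985 - 4p = 4p - 9279, so 24264 = 8p and p = 3033, q = 2853.
The new curves are qd = 12182 - 4p (demand) and qs = 4p - 9279 (supply).
Equate the new curves: 12182 - 4p = 4p - 9279, giving 21461 = 8p, p = 2682.625, q = 1451.5.
%Δq = (1451.5 − 2853) / 2853 × 100 = -49.12%.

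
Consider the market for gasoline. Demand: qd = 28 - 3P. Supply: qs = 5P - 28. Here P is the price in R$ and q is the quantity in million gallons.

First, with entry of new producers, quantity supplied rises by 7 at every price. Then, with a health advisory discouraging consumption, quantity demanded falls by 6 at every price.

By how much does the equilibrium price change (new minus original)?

Original equilibrium: 28 - 3P = 5P - 28 gives 56 = 8P, so P = 7 and q = 7.
The new curves are qd = 22 - 3P (demand) and qs = 5P - 21 (supply).
Equate the new curves: 22 - 3P = 5P - 21, giving 43 = 8P, P = 5.375, q = 5.875.
ΔP = 5.375 − 7 = -1.625.

-1.625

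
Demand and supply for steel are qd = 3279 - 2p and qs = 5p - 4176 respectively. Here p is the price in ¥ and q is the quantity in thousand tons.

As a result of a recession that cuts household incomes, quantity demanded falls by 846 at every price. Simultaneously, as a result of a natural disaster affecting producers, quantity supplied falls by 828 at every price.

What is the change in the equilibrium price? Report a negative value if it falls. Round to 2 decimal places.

-2.57

Solve the original market: 3279 - 2p = 5p - 4176, hence p = 1065 and q = 1149.
After the shift, demand is qd = 2433 - 2p and supply is qs = 5p - 5004.
New equilibrium: 2433 - 2p = 5p - 5004 ⇒ 7437 = 7p ⇒ p = 7437/7 ≈ 1062.4286, q = 2157/7 ≈ 308.1429.
Δp = 1062.4286 − 1065 = -2.57.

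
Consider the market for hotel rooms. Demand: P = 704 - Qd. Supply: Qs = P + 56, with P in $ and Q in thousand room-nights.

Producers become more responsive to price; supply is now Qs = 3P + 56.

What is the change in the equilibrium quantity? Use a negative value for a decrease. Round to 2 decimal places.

+162.00

Initially, 704 - P = P + 56, so 648 = 2P and P = 324, Q = 380.
With the change applied: demand Qd = 704 - P, supply Qs = 3P + 56.
Clearing the new market: 704 - P = 3P + 56, so P = 162 and Q = 542.
ΔQ = 542 − 380 = +162.00.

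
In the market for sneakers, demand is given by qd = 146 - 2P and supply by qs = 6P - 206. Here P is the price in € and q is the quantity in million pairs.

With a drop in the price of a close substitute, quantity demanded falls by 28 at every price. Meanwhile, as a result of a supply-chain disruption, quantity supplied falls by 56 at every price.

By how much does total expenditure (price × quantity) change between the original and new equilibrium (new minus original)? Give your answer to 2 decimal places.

-1459.50

Initially, 146 - 2P = 6P - 206, so 352 = 8P and P = 44, q = 58.
The new curves are qd = 118 - 2P (demand) and qs = 6P - 262 (supply).
Setting them equal: 118 - 2P = 6P - 262 → 380 = 8P, so P = 47.5 and q = 23.
Expenditure moves from 44×58 = 2552 to 47.5×23 = 1092.5; change = -1459.50.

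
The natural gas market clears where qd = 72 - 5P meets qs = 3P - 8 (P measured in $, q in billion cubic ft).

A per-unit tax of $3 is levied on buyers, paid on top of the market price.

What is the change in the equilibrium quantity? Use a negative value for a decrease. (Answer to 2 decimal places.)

Solve the original market: 72 - 5P = 3P - 8, hence P = 10 and q = 22.
Since buyers pay the price plus the tax, the effective demand curve becomes qd = 57 - 5P.
Equate the new curves: 57 - 5P = 3P - 8, giving 65 = 8P, P = 8.125, q = 16.375.
Δq = 16.375 − 22 = -5.63.

-5.63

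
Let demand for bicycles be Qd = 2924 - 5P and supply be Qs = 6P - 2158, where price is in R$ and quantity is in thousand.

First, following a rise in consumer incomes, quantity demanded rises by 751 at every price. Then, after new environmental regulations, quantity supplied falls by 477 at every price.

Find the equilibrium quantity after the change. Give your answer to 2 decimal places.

806.82

Initially, 2924 - 5P = 6P - 2158, so 5082 = 11P and P = 462, Q = 614.
After the shift, demand is Qd = 3675 - 5P and supply is Qs = 6P - 2635.
New equilibrium: 3675 - 5P = 6P - 2635 ⇒ 6310 = 11P ⇒ P = 6310/11 ≈ 573.6364, Q = 8875/11 ≈ 806.8182.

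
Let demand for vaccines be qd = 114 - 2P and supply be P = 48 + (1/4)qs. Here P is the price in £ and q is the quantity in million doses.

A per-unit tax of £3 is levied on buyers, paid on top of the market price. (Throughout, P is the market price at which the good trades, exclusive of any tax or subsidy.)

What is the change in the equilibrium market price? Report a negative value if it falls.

-1

Before the shock: 114 - 2P = 4P - 192 ⇒ 306 = 6P ⇒ P = 51, q = 12.
Since buyers pay the price plus the tax, the effective demand curve becomes qd = 108 - 2P.
Setting them equal: 108 - 2P = 4P - 192 → 300 = 6P, so P = 50 and q = 8.
ΔP = 50 − 51 = -1.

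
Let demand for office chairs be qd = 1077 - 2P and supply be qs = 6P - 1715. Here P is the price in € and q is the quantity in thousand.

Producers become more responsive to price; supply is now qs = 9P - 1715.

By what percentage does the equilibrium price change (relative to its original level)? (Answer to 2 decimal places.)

Initially, 1077 - 2P = 6P - 1715, so 2792 = 8P and P = 349, q = 379.
With the change applied: demand qd = 1077 - 2P, supply qs = 9P - 1715.
Equate the new curves: 1077 - 2P = 9P - 1715, giving 2792 = 11P, P = 2792/11 ≈ 253.8182, q = 6263/11 ≈ 569.3636.
%ΔP = (253.8182 − 349) / 349 × 100 = -27.27%.

-27.27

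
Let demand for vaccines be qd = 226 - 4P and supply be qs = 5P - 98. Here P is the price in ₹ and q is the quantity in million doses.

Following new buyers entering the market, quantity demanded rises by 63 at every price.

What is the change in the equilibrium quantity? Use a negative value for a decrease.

+35

Solve the original market: 226 - 4P = 5P - 98, hence P = 36 and q = 82.
After the shift, demand is qd = 289 - 4P and supply is qs = 5P - 98.
Clearing the new market: 289 - 4P = 5P - 98, so P = 43 and q = 117.
Δq = 117 − 82 = +35.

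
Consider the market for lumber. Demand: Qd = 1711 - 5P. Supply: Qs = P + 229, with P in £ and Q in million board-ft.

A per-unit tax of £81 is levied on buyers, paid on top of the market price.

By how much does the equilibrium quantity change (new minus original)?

Original equilibrium: 1711 - 5P = P + 229 gives 1482 = 6P, so P = 247 and Q = 476.
Since buyers pay the price plus the tax, the effective demand curve becomes Qd = 1306 - 5P.
Setting them equal: 1306 - 5P = P + 229 → 1077 = 6P, so P = 179.5 and Q = 408.5.
ΔQ = 408.5 − 476 = -67.5.

-67.5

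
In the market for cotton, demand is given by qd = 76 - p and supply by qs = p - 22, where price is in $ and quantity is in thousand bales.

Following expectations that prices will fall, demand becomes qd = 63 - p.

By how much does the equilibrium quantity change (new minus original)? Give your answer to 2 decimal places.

Before the shock: 76 - p = p - 22 ⇒ 98 = 2p ⇒ p = 49, q = 27.
After the shift, demand is qd = 63 - p and supply is qs = p - 22.
Equate the new curves: 63 - p = p - 22, giving 85 = 2p, p = 42.5, q = 20.5.
Δq = 20.5 − 27 = -6.50.

-6.50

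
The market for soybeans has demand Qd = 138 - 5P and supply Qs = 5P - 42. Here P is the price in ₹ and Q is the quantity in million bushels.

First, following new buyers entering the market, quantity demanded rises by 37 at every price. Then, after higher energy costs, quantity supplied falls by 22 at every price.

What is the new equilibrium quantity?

Solve the original market: 138 - 5P = 5P - 42, hence P = 18 and Q = 48.
With the change applied: demand Qd = 175 - 5P, supply Qs = 5P - 64.
Equate the new curves: 175 - 5P = 5P - 64, giving 239 = 10P, P = 23.9, Q = 55.5.

55.5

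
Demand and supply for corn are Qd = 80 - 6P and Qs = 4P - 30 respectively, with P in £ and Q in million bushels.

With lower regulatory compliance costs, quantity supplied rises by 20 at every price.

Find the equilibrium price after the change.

9

Solve the original market: 80 - 6P = 4P - 30, hence P = 11 and Q = 14.
The shock moves the curves to Qd = 80 - 6P and Qs = 4P - 10.
Setting them equal: 80 - 6P = 4P - 10 → 90 = 10P, so P = 9 and Q = 26.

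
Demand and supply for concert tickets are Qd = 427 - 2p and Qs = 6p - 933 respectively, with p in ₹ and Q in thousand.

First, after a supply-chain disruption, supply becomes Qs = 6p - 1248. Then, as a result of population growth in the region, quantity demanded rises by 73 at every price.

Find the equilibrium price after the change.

Before the shock: 427 - 2p = 6p - 933 ⇒ 1360 = 8p ⇒ p = 170, Q = 87.
The shock moves the curves to Qd = 500 - 2p and Qs = 6p - 1248.
Setting them equal: 500 - 2p = 6p - 1248 → 1748 = 8p, so p = 218.5 and Q = 63.

218.5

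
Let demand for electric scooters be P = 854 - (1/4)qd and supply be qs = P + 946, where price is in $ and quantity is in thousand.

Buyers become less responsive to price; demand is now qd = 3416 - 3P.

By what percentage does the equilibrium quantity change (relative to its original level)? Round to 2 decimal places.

+8.58

Initially, 3416 - 4P = P + 946, so 2470 = 5P and P = 494, q = 1440.
With the change applied: demand qd = 3416 - 3P, supply qs = P + 946.
Setting them equal: 3416 - 3P = P + 946 → 2470 = 4P, so P = 617.5 and q = 1563.5.
%Δq = (1563.5 − 1440) / 1440 × 100 = +8.58%.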